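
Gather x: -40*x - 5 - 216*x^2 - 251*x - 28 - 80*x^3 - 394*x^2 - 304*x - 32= -80*x^3 - 610*x^2 - 595*x - 65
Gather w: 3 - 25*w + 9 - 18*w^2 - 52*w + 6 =-18*w^2 - 77*w + 18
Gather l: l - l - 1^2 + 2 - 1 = 0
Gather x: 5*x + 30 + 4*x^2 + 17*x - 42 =4*x^2 + 22*x - 12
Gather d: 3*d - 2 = 3*d - 2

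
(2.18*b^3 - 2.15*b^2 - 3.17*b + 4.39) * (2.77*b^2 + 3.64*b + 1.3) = 6.0386*b^5 + 1.9797*b^4 - 13.7729*b^3 - 2.1735*b^2 + 11.8586*b + 5.707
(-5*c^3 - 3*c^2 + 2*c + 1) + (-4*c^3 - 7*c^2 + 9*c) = -9*c^3 - 10*c^2 + 11*c + 1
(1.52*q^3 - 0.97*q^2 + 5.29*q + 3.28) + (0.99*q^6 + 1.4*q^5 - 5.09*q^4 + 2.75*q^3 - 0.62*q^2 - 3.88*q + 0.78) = 0.99*q^6 + 1.4*q^5 - 5.09*q^4 + 4.27*q^3 - 1.59*q^2 + 1.41*q + 4.06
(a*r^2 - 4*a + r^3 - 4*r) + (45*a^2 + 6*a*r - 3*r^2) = 45*a^2 + a*r^2 + 6*a*r - 4*a + r^3 - 3*r^2 - 4*r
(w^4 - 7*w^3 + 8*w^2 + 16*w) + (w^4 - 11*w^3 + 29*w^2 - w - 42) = 2*w^4 - 18*w^3 + 37*w^2 + 15*w - 42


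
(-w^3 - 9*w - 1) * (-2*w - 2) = 2*w^4 + 2*w^3 + 18*w^2 + 20*w + 2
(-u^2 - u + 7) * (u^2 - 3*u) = -u^4 + 2*u^3 + 10*u^2 - 21*u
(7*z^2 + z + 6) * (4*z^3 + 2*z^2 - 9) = 28*z^5 + 18*z^4 + 26*z^3 - 51*z^2 - 9*z - 54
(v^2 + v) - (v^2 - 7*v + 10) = 8*v - 10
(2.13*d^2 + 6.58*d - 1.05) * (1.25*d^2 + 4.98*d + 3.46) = 2.6625*d^4 + 18.8324*d^3 + 38.8257*d^2 + 17.5378*d - 3.633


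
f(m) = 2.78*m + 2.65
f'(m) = 2.78000000000000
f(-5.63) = -13.00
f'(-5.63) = 2.78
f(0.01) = 2.68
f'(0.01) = 2.78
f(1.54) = 6.93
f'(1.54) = 2.78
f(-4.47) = -9.78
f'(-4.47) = 2.78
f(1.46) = 6.71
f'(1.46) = 2.78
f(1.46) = 6.71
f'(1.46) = 2.78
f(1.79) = 7.63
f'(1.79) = 2.78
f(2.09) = 8.46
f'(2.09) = 2.78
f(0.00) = 2.65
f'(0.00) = 2.78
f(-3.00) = -5.69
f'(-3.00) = 2.78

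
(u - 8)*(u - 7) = u^2 - 15*u + 56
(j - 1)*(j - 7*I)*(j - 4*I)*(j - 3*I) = j^4 - j^3 - 14*I*j^3 - 61*j^2 + 14*I*j^2 + 61*j + 84*I*j - 84*I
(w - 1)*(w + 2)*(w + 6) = w^3 + 7*w^2 + 4*w - 12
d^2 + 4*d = d*(d + 4)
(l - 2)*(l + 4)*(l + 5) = l^3 + 7*l^2 + 2*l - 40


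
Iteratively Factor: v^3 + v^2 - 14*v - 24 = (v + 3)*(v^2 - 2*v - 8) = (v + 2)*(v + 3)*(v - 4)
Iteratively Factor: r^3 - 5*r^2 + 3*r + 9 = (r + 1)*(r^2 - 6*r + 9) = (r - 3)*(r + 1)*(r - 3)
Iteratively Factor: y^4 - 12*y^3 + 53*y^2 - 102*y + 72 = (y - 4)*(y^3 - 8*y^2 + 21*y - 18) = (y - 4)*(y - 3)*(y^2 - 5*y + 6) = (y - 4)*(y - 3)^2*(y - 2)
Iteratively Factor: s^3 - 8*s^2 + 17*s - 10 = (s - 2)*(s^2 - 6*s + 5) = (s - 5)*(s - 2)*(s - 1)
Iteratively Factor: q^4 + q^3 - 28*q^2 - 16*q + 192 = (q - 4)*(q^3 + 5*q^2 - 8*q - 48) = (q - 4)*(q + 4)*(q^2 + q - 12) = (q - 4)*(q - 3)*(q + 4)*(q + 4)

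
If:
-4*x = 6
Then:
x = -3/2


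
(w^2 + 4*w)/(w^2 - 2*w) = (w + 4)/(w - 2)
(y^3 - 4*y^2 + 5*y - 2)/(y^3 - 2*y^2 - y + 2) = (y - 1)/(y + 1)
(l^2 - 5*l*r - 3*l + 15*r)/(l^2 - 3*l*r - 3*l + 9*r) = (-l + 5*r)/(-l + 3*r)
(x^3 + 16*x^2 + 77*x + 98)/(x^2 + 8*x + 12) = (x^2 + 14*x + 49)/(x + 6)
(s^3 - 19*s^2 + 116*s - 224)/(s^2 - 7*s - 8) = (s^2 - 11*s + 28)/(s + 1)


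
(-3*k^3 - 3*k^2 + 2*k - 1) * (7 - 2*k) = 6*k^4 - 15*k^3 - 25*k^2 + 16*k - 7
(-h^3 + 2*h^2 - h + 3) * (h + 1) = -h^4 + h^3 + h^2 + 2*h + 3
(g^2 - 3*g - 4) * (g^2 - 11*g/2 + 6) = g^4 - 17*g^3/2 + 37*g^2/2 + 4*g - 24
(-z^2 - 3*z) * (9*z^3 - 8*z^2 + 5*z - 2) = -9*z^5 - 19*z^4 + 19*z^3 - 13*z^2 + 6*z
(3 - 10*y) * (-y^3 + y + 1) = 10*y^4 - 3*y^3 - 10*y^2 - 7*y + 3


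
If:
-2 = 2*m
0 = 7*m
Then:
No Solution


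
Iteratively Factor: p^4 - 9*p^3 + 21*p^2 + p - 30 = (p - 2)*(p^3 - 7*p^2 + 7*p + 15) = (p - 3)*(p - 2)*(p^2 - 4*p - 5) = (p - 3)*(p - 2)*(p + 1)*(p - 5)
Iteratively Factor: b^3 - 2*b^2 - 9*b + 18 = (b + 3)*(b^2 - 5*b + 6) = (b - 3)*(b + 3)*(b - 2)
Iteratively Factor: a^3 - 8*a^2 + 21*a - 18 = (a - 3)*(a^2 - 5*a + 6) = (a - 3)*(a - 2)*(a - 3)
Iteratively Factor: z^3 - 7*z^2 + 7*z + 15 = (z - 3)*(z^2 - 4*z - 5) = (z - 5)*(z - 3)*(z + 1)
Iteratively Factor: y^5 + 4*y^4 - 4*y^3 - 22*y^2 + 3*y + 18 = (y + 3)*(y^4 + y^3 - 7*y^2 - y + 6) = (y - 2)*(y + 3)*(y^3 + 3*y^2 - y - 3) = (y - 2)*(y + 3)^2*(y^2 - 1) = (y - 2)*(y + 1)*(y + 3)^2*(y - 1)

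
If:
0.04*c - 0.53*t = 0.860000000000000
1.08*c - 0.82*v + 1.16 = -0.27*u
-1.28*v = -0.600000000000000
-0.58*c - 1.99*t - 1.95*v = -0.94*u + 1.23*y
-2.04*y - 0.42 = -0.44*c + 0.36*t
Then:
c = -0.10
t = -1.63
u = -2.46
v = 0.47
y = 0.06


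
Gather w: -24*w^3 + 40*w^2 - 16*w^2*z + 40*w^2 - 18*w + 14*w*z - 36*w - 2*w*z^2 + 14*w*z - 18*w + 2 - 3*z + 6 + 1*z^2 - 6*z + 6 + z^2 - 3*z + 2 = -24*w^3 + w^2*(80 - 16*z) + w*(-2*z^2 + 28*z - 72) + 2*z^2 - 12*z + 16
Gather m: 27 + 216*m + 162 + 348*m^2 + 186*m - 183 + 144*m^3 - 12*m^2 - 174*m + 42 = 144*m^3 + 336*m^2 + 228*m + 48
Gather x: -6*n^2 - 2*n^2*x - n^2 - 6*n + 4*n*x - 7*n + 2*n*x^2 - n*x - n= -7*n^2 + 2*n*x^2 - 14*n + x*(-2*n^2 + 3*n)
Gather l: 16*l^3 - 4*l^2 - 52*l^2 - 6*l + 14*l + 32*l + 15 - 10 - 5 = 16*l^3 - 56*l^2 + 40*l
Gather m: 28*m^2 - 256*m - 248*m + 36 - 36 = 28*m^2 - 504*m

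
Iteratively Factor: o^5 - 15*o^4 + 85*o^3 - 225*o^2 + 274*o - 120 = (o - 1)*(o^4 - 14*o^3 + 71*o^2 - 154*o + 120) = (o - 3)*(o - 1)*(o^3 - 11*o^2 + 38*o - 40) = (o - 3)*(o - 2)*(o - 1)*(o^2 - 9*o + 20) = (o - 5)*(o - 3)*(o - 2)*(o - 1)*(o - 4)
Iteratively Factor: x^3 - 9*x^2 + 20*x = (x - 5)*(x^2 - 4*x) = x*(x - 5)*(x - 4)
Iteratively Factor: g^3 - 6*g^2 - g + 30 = (g - 3)*(g^2 - 3*g - 10) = (g - 5)*(g - 3)*(g + 2)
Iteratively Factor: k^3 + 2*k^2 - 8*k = (k)*(k^2 + 2*k - 8) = k*(k - 2)*(k + 4)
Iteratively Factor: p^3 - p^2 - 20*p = (p - 5)*(p^2 + 4*p) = p*(p - 5)*(p + 4)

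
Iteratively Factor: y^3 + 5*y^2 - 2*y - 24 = (y + 4)*(y^2 + y - 6) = (y - 2)*(y + 4)*(y + 3)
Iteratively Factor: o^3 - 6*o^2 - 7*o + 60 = (o - 5)*(o^2 - o - 12) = (o - 5)*(o + 3)*(o - 4)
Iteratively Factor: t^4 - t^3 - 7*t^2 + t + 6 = (t + 2)*(t^3 - 3*t^2 - t + 3) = (t - 3)*(t + 2)*(t^2 - 1) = (t - 3)*(t + 1)*(t + 2)*(t - 1)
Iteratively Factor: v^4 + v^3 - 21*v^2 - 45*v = (v)*(v^3 + v^2 - 21*v - 45) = v*(v + 3)*(v^2 - 2*v - 15) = v*(v + 3)^2*(v - 5)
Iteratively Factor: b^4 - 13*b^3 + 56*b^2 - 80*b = (b - 5)*(b^3 - 8*b^2 + 16*b) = (b - 5)*(b - 4)*(b^2 - 4*b) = b*(b - 5)*(b - 4)*(b - 4)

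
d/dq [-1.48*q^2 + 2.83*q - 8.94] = 2.83 - 2.96*q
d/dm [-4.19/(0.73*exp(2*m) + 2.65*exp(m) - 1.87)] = (6.1174*exp(m) + 11.1035)*exp(m)/(0.73*exp(2*m) + 2.65*exp(m) - 1.87)^2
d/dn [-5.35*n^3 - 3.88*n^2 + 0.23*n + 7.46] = -16.05*n^2 - 7.76*n + 0.23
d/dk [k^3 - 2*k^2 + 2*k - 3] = 3*k^2 - 4*k + 2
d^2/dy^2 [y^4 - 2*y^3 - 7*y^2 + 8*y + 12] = 12*y^2 - 12*y - 14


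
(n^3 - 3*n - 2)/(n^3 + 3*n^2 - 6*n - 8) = (n + 1)/(n + 4)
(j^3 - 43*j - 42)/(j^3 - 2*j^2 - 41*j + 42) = (j + 1)/(j - 1)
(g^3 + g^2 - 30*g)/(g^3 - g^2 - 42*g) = (g - 5)/(g - 7)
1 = 1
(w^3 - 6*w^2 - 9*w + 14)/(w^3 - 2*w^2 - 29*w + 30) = (w^2 - 5*w - 14)/(w^2 - w - 30)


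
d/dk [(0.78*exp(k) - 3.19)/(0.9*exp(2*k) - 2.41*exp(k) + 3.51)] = (-0.702*exp(2*k) + 5.742*exp(k) - 4.9501)*exp(k)/(0.81*exp(4*k) - 4.338*exp(3*k) + 12.1261*exp(2*k) - 16.9182*exp(k) + 12.3201)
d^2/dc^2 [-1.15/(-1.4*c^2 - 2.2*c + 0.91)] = (-4.508*c^2 - 7.084*c + 1.15*(2.8*c + 2.2)*(5.6*c + 4.4) + 2.9302)/(1.4*c^2 + 2.2*c - 0.91)^3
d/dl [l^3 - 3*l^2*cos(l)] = 3*l*(l*sin(l) + l - 2*cos(l))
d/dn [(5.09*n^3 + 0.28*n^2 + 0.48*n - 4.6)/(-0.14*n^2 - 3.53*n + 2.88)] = (-0.7126*n^4 - 35.9354*n^3 + 43.0564*n^2 + 0.3248*n - 14.8556)/(0.0196*n^4 + 0.9884*n^3 + 11.6545*n^2 - 20.3328*n + 8.2944)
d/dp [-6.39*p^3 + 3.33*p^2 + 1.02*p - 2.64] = -19.17*p^2 + 6.66*p + 1.02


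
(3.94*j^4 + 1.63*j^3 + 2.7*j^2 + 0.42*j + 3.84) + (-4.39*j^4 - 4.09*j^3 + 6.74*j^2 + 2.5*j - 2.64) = -0.45*j^4 - 2.46*j^3 + 9.44*j^2 + 2.92*j + 1.2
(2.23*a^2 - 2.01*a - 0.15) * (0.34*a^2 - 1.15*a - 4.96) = 0.7582*a^4 - 3.2479*a^3 - 8.8003*a^2 + 10.1421*a + 0.744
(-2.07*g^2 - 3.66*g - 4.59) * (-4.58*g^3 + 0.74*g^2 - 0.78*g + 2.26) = 9.4806*g^5 + 15.231*g^4 + 19.9284*g^3 - 5.22*g^2 - 4.6914*g - 10.3734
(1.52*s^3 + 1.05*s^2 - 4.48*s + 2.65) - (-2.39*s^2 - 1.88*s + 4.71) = 1.52*s^3 + 3.44*s^2 - 2.6*s - 2.06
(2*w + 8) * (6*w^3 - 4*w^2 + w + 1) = 12*w^4 + 40*w^3 - 30*w^2 + 10*w + 8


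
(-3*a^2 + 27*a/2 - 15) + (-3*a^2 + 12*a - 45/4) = -6*a^2 + 51*a/2 - 105/4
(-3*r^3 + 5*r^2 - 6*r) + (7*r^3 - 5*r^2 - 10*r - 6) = 4*r^3 - 16*r - 6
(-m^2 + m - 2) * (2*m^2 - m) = -2*m^4 + 3*m^3 - 5*m^2 + 2*m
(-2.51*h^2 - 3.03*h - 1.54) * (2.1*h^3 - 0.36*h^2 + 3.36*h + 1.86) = -5.271*h^5 - 5.4594*h^4 - 10.5768*h^3 - 14.295*h^2 - 10.8102*h - 2.8644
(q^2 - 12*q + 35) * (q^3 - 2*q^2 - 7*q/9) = q^5 - 14*q^4 + 524*q^3/9 - 182*q^2/3 - 245*q/9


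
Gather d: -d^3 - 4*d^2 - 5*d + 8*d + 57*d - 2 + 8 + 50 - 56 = -d^3 - 4*d^2 + 60*d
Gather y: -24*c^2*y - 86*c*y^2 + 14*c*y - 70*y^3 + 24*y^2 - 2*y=-70*y^3 + y^2*(24 - 86*c) + y*(-24*c^2 + 14*c - 2)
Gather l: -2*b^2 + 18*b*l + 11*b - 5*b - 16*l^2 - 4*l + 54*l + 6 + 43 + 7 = -2*b^2 + 6*b - 16*l^2 + l*(18*b + 50) + 56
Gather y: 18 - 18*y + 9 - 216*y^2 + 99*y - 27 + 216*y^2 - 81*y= 0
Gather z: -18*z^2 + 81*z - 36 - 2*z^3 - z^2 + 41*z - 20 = -2*z^3 - 19*z^2 + 122*z - 56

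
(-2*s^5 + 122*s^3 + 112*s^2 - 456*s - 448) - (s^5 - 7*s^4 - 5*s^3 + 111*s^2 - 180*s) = -3*s^5 + 7*s^4 + 127*s^3 + s^2 - 276*s - 448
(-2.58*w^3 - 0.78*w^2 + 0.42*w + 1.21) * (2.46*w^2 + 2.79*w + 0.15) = -6.3468*w^5 - 9.117*w^4 - 1.53*w^3 + 4.0314*w^2 + 3.4389*w + 0.1815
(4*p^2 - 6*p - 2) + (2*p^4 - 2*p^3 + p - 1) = 2*p^4 - 2*p^3 + 4*p^2 - 5*p - 3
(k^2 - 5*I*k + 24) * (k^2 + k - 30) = k^4 + k^3 - 5*I*k^3 - 6*k^2 - 5*I*k^2 + 24*k + 150*I*k - 720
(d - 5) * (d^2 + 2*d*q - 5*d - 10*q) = d^3 + 2*d^2*q - 10*d^2 - 20*d*q + 25*d + 50*q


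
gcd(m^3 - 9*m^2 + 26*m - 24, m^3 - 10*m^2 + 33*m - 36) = m^2 - 7*m + 12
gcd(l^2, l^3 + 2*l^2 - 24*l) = l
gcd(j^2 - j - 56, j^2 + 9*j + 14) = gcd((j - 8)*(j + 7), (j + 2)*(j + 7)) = j + 7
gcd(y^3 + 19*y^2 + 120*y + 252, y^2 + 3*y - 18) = y + 6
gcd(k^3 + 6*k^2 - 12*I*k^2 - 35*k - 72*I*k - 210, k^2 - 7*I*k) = k - 7*I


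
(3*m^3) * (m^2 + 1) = 3*m^5 + 3*m^3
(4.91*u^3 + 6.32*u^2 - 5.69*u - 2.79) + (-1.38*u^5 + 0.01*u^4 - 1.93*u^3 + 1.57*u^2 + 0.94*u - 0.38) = -1.38*u^5 + 0.01*u^4 + 2.98*u^3 + 7.89*u^2 - 4.75*u - 3.17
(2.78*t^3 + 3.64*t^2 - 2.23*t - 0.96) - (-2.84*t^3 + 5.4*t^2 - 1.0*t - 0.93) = 5.62*t^3 - 1.76*t^2 - 1.23*t - 0.0299999999999999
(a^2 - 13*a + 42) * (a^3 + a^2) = a^5 - 12*a^4 + 29*a^3 + 42*a^2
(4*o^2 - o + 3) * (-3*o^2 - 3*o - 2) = -12*o^4 - 9*o^3 - 14*o^2 - 7*o - 6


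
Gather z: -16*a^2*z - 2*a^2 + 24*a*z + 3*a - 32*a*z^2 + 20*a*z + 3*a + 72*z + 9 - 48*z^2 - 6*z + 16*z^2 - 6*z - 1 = -2*a^2 + 6*a + z^2*(-32*a - 32) + z*(-16*a^2 + 44*a + 60) + 8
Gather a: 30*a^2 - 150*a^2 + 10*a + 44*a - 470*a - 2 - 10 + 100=-120*a^2 - 416*a + 88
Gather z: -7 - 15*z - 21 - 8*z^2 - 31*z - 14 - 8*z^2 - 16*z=-16*z^2 - 62*z - 42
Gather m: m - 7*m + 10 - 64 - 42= -6*m - 96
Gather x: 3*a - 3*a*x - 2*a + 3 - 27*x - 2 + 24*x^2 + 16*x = a + 24*x^2 + x*(-3*a - 11) + 1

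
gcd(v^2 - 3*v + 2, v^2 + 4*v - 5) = v - 1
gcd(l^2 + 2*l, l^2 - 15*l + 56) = 1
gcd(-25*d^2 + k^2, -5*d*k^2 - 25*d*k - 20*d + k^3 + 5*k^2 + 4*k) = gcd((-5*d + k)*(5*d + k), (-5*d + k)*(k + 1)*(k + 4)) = 5*d - k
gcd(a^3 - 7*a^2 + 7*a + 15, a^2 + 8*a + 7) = a + 1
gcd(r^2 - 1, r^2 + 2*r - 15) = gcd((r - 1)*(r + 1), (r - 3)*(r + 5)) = 1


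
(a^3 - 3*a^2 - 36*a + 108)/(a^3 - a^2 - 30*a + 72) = (a - 6)/(a - 4)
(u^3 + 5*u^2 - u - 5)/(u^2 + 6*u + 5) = u - 1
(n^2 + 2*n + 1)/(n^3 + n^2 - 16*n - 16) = (n + 1)/(n^2 - 16)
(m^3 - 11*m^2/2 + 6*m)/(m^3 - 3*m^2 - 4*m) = (m - 3/2)/(m + 1)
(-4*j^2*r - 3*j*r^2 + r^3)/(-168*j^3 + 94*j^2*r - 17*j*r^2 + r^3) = r*(j + r)/(42*j^2 - 13*j*r + r^2)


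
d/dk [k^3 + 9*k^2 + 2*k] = 3*k^2 + 18*k + 2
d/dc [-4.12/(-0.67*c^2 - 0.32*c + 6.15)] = (-5.5208*c - 1.3184)/(0.67*c^2 + 0.32*c - 6.15)^2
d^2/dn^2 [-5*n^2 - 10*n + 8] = -10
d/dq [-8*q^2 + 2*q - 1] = 2 - 16*q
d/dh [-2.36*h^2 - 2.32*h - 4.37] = -4.72*h - 2.32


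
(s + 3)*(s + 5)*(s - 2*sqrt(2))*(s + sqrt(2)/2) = s^4 - 3*sqrt(2)*s^3/2 + 8*s^3 - 12*sqrt(2)*s^2 + 13*s^2 - 45*sqrt(2)*s/2 - 16*s - 30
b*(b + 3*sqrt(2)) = b^2 + 3*sqrt(2)*b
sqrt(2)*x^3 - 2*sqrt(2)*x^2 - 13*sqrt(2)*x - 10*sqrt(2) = (x - 5)*(x + 2)*(sqrt(2)*x + sqrt(2))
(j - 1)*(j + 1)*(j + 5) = j^3 + 5*j^2 - j - 5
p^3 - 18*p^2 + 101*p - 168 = (p - 8)*(p - 7)*(p - 3)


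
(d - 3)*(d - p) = d^2 - d*p - 3*d + 3*p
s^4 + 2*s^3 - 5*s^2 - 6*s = s*(s - 2)*(s + 1)*(s + 3)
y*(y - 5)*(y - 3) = y^3 - 8*y^2 + 15*y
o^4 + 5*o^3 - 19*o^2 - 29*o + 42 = (o - 3)*(o - 1)*(o + 2)*(o + 7)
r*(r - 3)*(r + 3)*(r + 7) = r^4 + 7*r^3 - 9*r^2 - 63*r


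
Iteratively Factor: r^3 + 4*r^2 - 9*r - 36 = (r - 3)*(r^2 + 7*r + 12) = (r - 3)*(r + 3)*(r + 4)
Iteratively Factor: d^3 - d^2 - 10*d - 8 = (d - 4)*(d^2 + 3*d + 2) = (d - 4)*(d + 1)*(d + 2)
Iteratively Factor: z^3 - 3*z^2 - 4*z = (z)*(z^2 - 3*z - 4) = z*(z + 1)*(z - 4)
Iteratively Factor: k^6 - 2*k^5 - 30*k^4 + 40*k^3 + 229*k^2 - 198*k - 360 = (k - 5)*(k^5 + 3*k^4 - 15*k^3 - 35*k^2 + 54*k + 72) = (k - 5)*(k - 2)*(k^4 + 5*k^3 - 5*k^2 - 45*k - 36) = (k - 5)*(k - 2)*(k + 3)*(k^3 + 2*k^2 - 11*k - 12) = (k - 5)*(k - 3)*(k - 2)*(k + 3)*(k^2 + 5*k + 4) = (k - 5)*(k - 3)*(k - 2)*(k + 3)*(k + 4)*(k + 1)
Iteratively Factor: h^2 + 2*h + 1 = (h + 1)*(h + 1)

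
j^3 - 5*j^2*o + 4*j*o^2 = j*(j - 4*o)*(j - o)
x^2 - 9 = (x - 3)*(x + 3)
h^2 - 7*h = h*(h - 7)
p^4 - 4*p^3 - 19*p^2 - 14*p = p*(p - 7)*(p + 1)*(p + 2)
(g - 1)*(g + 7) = g^2 + 6*g - 7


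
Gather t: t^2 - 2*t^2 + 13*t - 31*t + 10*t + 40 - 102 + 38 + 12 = -t^2 - 8*t - 12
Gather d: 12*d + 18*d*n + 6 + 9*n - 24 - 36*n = d*(18*n + 12) - 27*n - 18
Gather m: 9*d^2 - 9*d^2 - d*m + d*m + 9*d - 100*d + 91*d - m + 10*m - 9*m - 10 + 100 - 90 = 0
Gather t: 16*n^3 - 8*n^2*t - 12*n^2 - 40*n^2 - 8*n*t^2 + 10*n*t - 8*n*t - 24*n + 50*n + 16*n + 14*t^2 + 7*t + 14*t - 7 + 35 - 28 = 16*n^3 - 52*n^2 + 42*n + t^2*(14 - 8*n) + t*(-8*n^2 + 2*n + 21)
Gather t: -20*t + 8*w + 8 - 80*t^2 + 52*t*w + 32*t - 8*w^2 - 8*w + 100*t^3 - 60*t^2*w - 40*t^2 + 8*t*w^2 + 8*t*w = 100*t^3 + t^2*(-60*w - 120) + t*(8*w^2 + 60*w + 12) - 8*w^2 + 8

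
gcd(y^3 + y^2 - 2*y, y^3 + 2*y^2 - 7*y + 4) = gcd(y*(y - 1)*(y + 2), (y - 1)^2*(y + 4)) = y - 1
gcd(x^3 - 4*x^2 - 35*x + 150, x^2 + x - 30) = x^2 + x - 30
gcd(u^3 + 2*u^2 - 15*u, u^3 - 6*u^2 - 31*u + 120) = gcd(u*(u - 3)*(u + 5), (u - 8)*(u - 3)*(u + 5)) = u^2 + 2*u - 15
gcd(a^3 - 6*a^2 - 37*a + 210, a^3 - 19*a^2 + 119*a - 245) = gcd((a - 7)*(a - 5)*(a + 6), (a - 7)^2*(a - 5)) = a^2 - 12*a + 35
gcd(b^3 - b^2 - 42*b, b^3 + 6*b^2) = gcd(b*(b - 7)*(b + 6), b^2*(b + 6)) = b^2 + 6*b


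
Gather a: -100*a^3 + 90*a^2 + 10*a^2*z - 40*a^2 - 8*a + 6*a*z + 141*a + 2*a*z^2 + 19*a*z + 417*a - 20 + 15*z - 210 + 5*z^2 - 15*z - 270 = -100*a^3 + a^2*(10*z + 50) + a*(2*z^2 + 25*z + 550) + 5*z^2 - 500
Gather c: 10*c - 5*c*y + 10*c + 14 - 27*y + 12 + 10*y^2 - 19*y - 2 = c*(20 - 5*y) + 10*y^2 - 46*y + 24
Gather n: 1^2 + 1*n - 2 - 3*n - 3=-2*n - 4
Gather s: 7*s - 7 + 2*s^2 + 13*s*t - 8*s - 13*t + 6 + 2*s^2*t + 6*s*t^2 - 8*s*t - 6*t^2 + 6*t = s^2*(2*t + 2) + s*(6*t^2 + 5*t - 1) - 6*t^2 - 7*t - 1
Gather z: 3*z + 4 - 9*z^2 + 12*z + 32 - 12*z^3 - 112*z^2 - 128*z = -12*z^3 - 121*z^2 - 113*z + 36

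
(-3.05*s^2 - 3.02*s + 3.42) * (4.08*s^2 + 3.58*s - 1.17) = -12.444*s^4 - 23.2406*s^3 + 6.7105*s^2 + 15.777*s - 4.0014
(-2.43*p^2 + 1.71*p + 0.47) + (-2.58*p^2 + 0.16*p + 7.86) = -5.01*p^2 + 1.87*p + 8.33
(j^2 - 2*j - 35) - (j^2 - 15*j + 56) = 13*j - 91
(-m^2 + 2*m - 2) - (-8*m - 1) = -m^2 + 10*m - 1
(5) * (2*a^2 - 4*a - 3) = 10*a^2 - 20*a - 15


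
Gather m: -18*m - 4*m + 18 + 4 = 22 - 22*m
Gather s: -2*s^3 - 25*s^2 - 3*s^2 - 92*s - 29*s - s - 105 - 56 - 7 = -2*s^3 - 28*s^2 - 122*s - 168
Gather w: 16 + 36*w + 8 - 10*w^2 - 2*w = -10*w^2 + 34*w + 24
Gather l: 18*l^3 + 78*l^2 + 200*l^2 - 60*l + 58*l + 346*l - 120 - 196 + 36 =18*l^3 + 278*l^2 + 344*l - 280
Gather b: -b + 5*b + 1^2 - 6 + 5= 4*b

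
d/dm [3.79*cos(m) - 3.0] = -3.79*sin(m)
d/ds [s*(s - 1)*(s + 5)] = 3*s^2 + 8*s - 5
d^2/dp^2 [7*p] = 0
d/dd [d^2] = 2*d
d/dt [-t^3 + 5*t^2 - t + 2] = -3*t^2 + 10*t - 1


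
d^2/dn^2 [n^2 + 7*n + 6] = 2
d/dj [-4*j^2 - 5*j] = -8*j - 5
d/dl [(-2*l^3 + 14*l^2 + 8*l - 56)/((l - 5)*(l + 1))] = 2*(-l^4 + 8*l^3 - 17*l^2 - 14*l - 132)/(l^4 - 8*l^3 + 6*l^2 + 40*l + 25)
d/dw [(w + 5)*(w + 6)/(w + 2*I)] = (-(w + 5)*(w + 6) + (w + 2*I)*(2*w + 11))/(w + 2*I)^2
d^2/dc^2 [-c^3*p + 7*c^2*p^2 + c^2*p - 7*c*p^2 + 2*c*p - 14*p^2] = 2*p*(-3*c + 7*p + 1)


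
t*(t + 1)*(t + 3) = t^3 + 4*t^2 + 3*t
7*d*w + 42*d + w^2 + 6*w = (7*d + w)*(w + 6)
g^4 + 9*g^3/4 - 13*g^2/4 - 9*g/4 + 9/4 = (g - 1)*(g - 3/4)*(g + 1)*(g + 3)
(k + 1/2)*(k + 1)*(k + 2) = k^3 + 7*k^2/2 + 7*k/2 + 1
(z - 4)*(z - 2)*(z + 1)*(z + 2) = z^4 - 3*z^3 - 8*z^2 + 12*z + 16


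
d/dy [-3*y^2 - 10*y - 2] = -6*y - 10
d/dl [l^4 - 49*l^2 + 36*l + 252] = 4*l^3 - 98*l + 36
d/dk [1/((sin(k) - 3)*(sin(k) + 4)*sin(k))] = (-3*cos(k) - 2/tan(k) + 12*cos(k)/sin(k)^2)/((sin(k) - 3)^2*(sin(k) + 4)^2)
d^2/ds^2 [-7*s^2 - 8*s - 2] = -14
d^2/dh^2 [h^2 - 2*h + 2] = 2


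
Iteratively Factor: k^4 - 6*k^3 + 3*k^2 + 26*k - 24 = (k - 4)*(k^3 - 2*k^2 - 5*k + 6) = (k - 4)*(k + 2)*(k^2 - 4*k + 3) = (k - 4)*(k - 3)*(k + 2)*(k - 1)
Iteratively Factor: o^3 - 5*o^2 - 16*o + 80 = (o - 4)*(o^2 - o - 20) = (o - 5)*(o - 4)*(o + 4)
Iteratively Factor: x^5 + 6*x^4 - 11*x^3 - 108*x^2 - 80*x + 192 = (x + 4)*(x^4 + 2*x^3 - 19*x^2 - 32*x + 48) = (x - 4)*(x + 4)*(x^3 + 6*x^2 + 5*x - 12) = (x - 4)*(x + 4)^2*(x^2 + 2*x - 3) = (x - 4)*(x + 3)*(x + 4)^2*(x - 1)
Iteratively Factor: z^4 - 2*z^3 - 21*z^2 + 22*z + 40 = (z + 1)*(z^3 - 3*z^2 - 18*z + 40) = (z + 1)*(z + 4)*(z^2 - 7*z + 10) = (z - 2)*(z + 1)*(z + 4)*(z - 5)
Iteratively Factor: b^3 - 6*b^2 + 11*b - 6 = (b - 1)*(b^2 - 5*b + 6) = (b - 2)*(b - 1)*(b - 3)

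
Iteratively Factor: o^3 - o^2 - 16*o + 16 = (o + 4)*(o^2 - 5*o + 4) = (o - 4)*(o + 4)*(o - 1)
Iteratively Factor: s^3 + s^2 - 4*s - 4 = (s + 2)*(s^2 - s - 2) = (s - 2)*(s + 2)*(s + 1)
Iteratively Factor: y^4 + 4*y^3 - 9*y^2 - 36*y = (y - 3)*(y^3 + 7*y^2 + 12*y) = (y - 3)*(y + 4)*(y^2 + 3*y) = (y - 3)*(y + 3)*(y + 4)*(y)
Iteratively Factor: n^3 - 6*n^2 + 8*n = (n)*(n^2 - 6*n + 8) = n*(n - 4)*(n - 2)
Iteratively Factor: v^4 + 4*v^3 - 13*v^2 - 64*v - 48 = (v + 4)*(v^3 - 13*v - 12) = (v + 1)*(v + 4)*(v^2 - v - 12) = (v - 4)*(v + 1)*(v + 4)*(v + 3)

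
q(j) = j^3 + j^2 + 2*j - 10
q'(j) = 3*j^2 + 2*j + 2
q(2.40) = 14.38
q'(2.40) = 24.08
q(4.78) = 131.62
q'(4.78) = 80.11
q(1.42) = -2.28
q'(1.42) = 10.89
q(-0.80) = -11.47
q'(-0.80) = 2.32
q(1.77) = 2.22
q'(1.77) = 14.94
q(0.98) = -6.14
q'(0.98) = 6.84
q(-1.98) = -17.80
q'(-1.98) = 9.80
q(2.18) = 9.47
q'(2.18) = 20.62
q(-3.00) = -34.00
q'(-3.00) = 23.00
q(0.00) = -10.00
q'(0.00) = 2.00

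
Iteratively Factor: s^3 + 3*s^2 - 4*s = (s - 1)*(s^2 + 4*s) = s*(s - 1)*(s + 4)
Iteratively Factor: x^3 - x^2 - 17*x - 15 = (x - 5)*(x^2 + 4*x + 3) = (x - 5)*(x + 3)*(x + 1)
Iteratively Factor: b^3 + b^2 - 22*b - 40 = (b + 2)*(b^2 - b - 20) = (b + 2)*(b + 4)*(b - 5)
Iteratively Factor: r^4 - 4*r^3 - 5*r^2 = (r + 1)*(r^3 - 5*r^2) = r*(r + 1)*(r^2 - 5*r) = r*(r - 5)*(r + 1)*(r)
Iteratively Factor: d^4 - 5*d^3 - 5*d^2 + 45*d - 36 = (d - 3)*(d^3 - 2*d^2 - 11*d + 12) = (d - 3)*(d + 3)*(d^2 - 5*d + 4) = (d - 4)*(d - 3)*(d + 3)*(d - 1)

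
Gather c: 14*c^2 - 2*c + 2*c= 14*c^2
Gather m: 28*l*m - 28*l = 28*l*m - 28*l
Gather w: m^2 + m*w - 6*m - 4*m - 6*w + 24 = m^2 - 10*m + w*(m - 6) + 24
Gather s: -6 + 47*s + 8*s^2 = 8*s^2 + 47*s - 6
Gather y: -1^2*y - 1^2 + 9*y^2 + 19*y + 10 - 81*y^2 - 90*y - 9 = -72*y^2 - 72*y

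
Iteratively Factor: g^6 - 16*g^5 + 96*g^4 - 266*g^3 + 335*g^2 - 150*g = (g - 2)*(g^5 - 14*g^4 + 68*g^3 - 130*g^2 + 75*g) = (g - 5)*(g - 2)*(g^4 - 9*g^3 + 23*g^2 - 15*g) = (g - 5)^2*(g - 2)*(g^3 - 4*g^2 + 3*g) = (g - 5)^2*(g - 3)*(g - 2)*(g^2 - g) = (g - 5)^2*(g - 3)*(g - 2)*(g - 1)*(g)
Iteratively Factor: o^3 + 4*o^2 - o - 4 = (o - 1)*(o^2 + 5*o + 4) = (o - 1)*(o + 1)*(o + 4)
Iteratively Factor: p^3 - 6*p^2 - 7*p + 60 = (p + 3)*(p^2 - 9*p + 20) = (p - 5)*(p + 3)*(p - 4)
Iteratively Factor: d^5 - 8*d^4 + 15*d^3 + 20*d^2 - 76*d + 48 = (d - 2)*(d^4 - 6*d^3 + 3*d^2 + 26*d - 24) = (d - 2)*(d + 2)*(d^3 - 8*d^2 + 19*d - 12) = (d - 3)*(d - 2)*(d + 2)*(d^2 - 5*d + 4) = (d - 3)*(d - 2)*(d - 1)*(d + 2)*(d - 4)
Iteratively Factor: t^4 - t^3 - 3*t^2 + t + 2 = (t - 2)*(t^3 + t^2 - t - 1) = (t - 2)*(t - 1)*(t^2 + 2*t + 1) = (t - 2)*(t - 1)*(t + 1)*(t + 1)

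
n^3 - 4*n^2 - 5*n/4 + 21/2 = (n - 7/2)*(n - 2)*(n + 3/2)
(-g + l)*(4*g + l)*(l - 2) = -4*g^2*l + 8*g^2 + 3*g*l^2 - 6*g*l + l^3 - 2*l^2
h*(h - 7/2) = h^2 - 7*h/2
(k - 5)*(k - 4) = k^2 - 9*k + 20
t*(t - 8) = t^2 - 8*t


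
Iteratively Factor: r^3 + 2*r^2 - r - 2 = (r - 1)*(r^2 + 3*r + 2) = (r - 1)*(r + 1)*(r + 2)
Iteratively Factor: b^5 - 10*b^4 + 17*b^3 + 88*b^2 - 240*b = (b)*(b^4 - 10*b^3 + 17*b^2 + 88*b - 240) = b*(b - 4)*(b^3 - 6*b^2 - 7*b + 60) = b*(b - 4)*(b + 3)*(b^2 - 9*b + 20) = b*(b - 5)*(b - 4)*(b + 3)*(b - 4)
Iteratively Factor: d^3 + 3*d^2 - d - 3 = (d - 1)*(d^2 + 4*d + 3) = (d - 1)*(d + 1)*(d + 3)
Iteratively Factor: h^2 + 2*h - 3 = (h - 1)*(h + 3)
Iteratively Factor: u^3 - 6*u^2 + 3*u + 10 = (u - 5)*(u^2 - u - 2) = (u - 5)*(u + 1)*(u - 2)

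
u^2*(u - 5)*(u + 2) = u^4 - 3*u^3 - 10*u^2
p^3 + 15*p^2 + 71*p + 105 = (p + 3)*(p + 5)*(p + 7)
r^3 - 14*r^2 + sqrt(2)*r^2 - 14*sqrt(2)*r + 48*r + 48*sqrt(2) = (r - 8)*(r - 6)*(r + sqrt(2))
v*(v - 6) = v^2 - 6*v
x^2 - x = x*(x - 1)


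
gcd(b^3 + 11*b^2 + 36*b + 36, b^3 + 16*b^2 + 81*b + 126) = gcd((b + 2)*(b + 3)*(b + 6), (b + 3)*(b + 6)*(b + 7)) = b^2 + 9*b + 18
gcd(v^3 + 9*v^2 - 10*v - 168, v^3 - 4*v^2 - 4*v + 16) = v - 4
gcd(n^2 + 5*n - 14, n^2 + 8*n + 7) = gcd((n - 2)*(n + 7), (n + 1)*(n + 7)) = n + 7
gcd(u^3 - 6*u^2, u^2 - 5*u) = u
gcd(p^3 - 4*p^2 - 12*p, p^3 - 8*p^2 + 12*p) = p^2 - 6*p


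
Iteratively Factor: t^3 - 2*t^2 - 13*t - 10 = (t - 5)*(t^2 + 3*t + 2) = (t - 5)*(t + 1)*(t + 2)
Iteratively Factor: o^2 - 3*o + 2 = (o - 2)*(o - 1)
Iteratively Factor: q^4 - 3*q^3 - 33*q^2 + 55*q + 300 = (q + 4)*(q^3 - 7*q^2 - 5*q + 75) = (q - 5)*(q + 4)*(q^2 - 2*q - 15) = (q - 5)^2*(q + 4)*(q + 3)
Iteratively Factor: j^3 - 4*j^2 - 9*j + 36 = (j + 3)*(j^2 - 7*j + 12) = (j - 3)*(j + 3)*(j - 4)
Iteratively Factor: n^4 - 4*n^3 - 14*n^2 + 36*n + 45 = (n + 1)*(n^3 - 5*n^2 - 9*n + 45) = (n - 3)*(n + 1)*(n^2 - 2*n - 15) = (n - 3)*(n + 1)*(n + 3)*(n - 5)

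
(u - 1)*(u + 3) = u^2 + 2*u - 3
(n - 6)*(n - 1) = n^2 - 7*n + 6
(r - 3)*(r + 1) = r^2 - 2*r - 3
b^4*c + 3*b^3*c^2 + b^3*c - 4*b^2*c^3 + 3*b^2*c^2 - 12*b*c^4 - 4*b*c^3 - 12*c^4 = (b - 2*c)*(b + 2*c)*(b + 3*c)*(b*c + c)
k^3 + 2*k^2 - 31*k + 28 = (k - 4)*(k - 1)*(k + 7)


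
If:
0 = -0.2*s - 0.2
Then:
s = -1.00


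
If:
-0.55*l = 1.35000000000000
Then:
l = -2.45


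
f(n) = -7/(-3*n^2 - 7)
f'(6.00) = -0.02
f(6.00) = 0.06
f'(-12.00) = 0.00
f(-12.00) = 0.02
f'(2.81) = -0.13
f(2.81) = 0.23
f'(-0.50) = 0.35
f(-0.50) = 0.90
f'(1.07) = -0.41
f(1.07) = 0.67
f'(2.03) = -0.23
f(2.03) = 0.36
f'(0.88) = -0.43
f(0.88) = 0.75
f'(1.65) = -0.30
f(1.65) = 0.46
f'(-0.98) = 0.42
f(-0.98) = 0.71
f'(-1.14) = 0.40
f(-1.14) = 0.64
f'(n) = -42*n/(-3*n^2 - 7)^2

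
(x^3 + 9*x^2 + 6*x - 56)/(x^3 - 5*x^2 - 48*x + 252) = (x^2 + 2*x - 8)/(x^2 - 12*x + 36)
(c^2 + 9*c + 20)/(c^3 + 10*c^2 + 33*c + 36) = (c + 5)/(c^2 + 6*c + 9)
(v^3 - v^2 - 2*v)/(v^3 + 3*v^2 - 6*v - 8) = v/(v + 4)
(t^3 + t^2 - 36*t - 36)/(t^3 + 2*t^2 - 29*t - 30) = (t - 6)/(t - 5)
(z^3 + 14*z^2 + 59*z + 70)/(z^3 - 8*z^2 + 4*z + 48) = (z^2 + 12*z + 35)/(z^2 - 10*z + 24)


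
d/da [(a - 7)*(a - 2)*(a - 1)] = 3*a^2 - 20*a + 23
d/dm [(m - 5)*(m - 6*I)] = 2*m - 5 - 6*I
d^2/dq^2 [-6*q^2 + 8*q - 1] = -12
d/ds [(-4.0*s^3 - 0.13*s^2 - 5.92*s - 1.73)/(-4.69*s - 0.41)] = (37.52*s^3 + 5.5297*s^2 + 0.1066*s - 5.6865)/(21.9961*s^2 + 3.8458*s + 0.1681)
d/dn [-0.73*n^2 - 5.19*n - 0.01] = -1.46*n - 5.19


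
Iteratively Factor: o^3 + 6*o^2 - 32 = (o + 4)*(o^2 + 2*o - 8) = (o - 2)*(o + 4)*(o + 4)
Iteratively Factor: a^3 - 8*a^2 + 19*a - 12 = (a - 1)*(a^2 - 7*a + 12) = (a - 4)*(a - 1)*(a - 3)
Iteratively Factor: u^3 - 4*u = (u + 2)*(u^2 - 2*u) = (u - 2)*(u + 2)*(u)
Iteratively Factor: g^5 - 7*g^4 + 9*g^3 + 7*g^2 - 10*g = (g - 1)*(g^4 - 6*g^3 + 3*g^2 + 10*g) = g*(g - 1)*(g^3 - 6*g^2 + 3*g + 10) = g*(g - 2)*(g - 1)*(g^2 - 4*g - 5) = g*(g - 5)*(g - 2)*(g - 1)*(g + 1)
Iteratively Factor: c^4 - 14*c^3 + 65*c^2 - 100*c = (c - 5)*(c^3 - 9*c^2 + 20*c) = (c - 5)*(c - 4)*(c^2 - 5*c) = c*(c - 5)*(c - 4)*(c - 5)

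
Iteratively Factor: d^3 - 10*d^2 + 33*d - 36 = (d - 3)*(d^2 - 7*d + 12) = (d - 3)^2*(d - 4)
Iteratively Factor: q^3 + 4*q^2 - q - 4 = (q + 4)*(q^2 - 1) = (q + 1)*(q + 4)*(q - 1)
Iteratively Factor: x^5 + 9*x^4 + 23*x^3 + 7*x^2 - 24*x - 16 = (x + 4)*(x^4 + 5*x^3 + 3*x^2 - 5*x - 4) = (x - 1)*(x + 4)*(x^3 + 6*x^2 + 9*x + 4) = (x - 1)*(x + 1)*(x + 4)*(x^2 + 5*x + 4) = (x - 1)*(x + 1)*(x + 4)^2*(x + 1)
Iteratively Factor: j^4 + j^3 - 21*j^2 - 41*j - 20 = (j + 1)*(j^3 - 21*j - 20) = (j + 1)*(j + 4)*(j^2 - 4*j - 5) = (j - 5)*(j + 1)*(j + 4)*(j + 1)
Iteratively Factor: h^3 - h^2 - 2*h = (h)*(h^2 - h - 2) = h*(h - 2)*(h + 1)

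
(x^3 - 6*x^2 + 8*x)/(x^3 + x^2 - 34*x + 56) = x/(x + 7)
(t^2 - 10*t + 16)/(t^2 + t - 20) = (t^2 - 10*t + 16)/(t^2 + t - 20)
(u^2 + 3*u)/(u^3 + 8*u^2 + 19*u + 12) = u/(u^2 + 5*u + 4)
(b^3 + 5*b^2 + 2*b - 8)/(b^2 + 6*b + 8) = b - 1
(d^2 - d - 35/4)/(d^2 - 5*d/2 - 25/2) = (d - 7/2)/(d - 5)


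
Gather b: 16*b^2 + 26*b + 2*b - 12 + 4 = 16*b^2 + 28*b - 8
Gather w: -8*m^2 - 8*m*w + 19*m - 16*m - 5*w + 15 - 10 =-8*m^2 + 3*m + w*(-8*m - 5) + 5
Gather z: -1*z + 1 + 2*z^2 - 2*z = 2*z^2 - 3*z + 1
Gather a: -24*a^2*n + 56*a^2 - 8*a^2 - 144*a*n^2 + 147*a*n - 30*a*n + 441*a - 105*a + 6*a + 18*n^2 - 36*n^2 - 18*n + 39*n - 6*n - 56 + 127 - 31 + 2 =a^2*(48 - 24*n) + a*(-144*n^2 + 117*n + 342) - 18*n^2 + 15*n + 42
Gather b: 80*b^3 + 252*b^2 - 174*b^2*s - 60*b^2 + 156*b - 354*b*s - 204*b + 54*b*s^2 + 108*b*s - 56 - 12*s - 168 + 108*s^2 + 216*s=80*b^3 + b^2*(192 - 174*s) + b*(54*s^2 - 246*s - 48) + 108*s^2 + 204*s - 224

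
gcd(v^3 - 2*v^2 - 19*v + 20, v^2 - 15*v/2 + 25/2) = v - 5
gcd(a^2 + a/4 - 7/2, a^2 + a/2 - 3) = a + 2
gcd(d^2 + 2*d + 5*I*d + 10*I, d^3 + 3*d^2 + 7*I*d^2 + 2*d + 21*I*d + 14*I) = d + 2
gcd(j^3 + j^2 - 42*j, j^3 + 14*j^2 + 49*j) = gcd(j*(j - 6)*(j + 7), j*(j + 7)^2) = j^2 + 7*j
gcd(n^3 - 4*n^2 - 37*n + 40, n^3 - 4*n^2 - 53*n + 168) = n - 8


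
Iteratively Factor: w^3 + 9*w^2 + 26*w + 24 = (w + 4)*(w^2 + 5*w + 6) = (w + 3)*(w + 4)*(w + 2)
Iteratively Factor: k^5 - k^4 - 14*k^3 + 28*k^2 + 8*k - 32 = (k + 4)*(k^4 - 5*k^3 + 6*k^2 + 4*k - 8) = (k + 1)*(k + 4)*(k^3 - 6*k^2 + 12*k - 8) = (k - 2)*(k + 1)*(k + 4)*(k^2 - 4*k + 4) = (k - 2)^2*(k + 1)*(k + 4)*(k - 2)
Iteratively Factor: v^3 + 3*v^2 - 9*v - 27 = (v - 3)*(v^2 + 6*v + 9) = (v - 3)*(v + 3)*(v + 3)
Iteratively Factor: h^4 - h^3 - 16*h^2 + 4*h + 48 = (h + 2)*(h^3 - 3*h^2 - 10*h + 24) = (h + 2)*(h + 3)*(h^2 - 6*h + 8) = (h - 4)*(h + 2)*(h + 3)*(h - 2)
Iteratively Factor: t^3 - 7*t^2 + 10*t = (t - 5)*(t^2 - 2*t) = t*(t - 5)*(t - 2)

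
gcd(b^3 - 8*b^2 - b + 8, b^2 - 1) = b^2 - 1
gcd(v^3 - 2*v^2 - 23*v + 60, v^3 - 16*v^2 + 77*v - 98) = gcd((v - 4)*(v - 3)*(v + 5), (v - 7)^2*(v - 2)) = 1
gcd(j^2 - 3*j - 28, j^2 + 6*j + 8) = j + 4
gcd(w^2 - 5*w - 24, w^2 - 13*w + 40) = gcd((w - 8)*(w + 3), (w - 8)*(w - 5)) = w - 8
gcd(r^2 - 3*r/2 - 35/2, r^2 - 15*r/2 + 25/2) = r - 5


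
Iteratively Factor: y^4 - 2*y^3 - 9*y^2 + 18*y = (y)*(y^3 - 2*y^2 - 9*y + 18) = y*(y - 2)*(y^2 - 9) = y*(y - 2)*(y + 3)*(y - 3)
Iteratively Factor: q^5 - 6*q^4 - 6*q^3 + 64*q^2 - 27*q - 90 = (q - 5)*(q^4 - q^3 - 11*q^2 + 9*q + 18) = (q - 5)*(q + 1)*(q^3 - 2*q^2 - 9*q + 18) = (q - 5)*(q - 2)*(q + 1)*(q^2 - 9) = (q - 5)*(q - 2)*(q + 1)*(q + 3)*(q - 3)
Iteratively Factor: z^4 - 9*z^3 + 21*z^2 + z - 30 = (z + 1)*(z^3 - 10*z^2 + 31*z - 30) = (z - 3)*(z + 1)*(z^2 - 7*z + 10) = (z - 3)*(z - 2)*(z + 1)*(z - 5)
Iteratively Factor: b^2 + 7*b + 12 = (b + 3)*(b + 4)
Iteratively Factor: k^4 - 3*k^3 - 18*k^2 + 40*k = (k)*(k^3 - 3*k^2 - 18*k + 40) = k*(k - 5)*(k^2 + 2*k - 8) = k*(k - 5)*(k + 4)*(k - 2)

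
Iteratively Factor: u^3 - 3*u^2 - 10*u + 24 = (u - 4)*(u^2 + u - 6) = (u - 4)*(u + 3)*(u - 2)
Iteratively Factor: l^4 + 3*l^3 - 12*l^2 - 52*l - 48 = (l + 2)*(l^3 + l^2 - 14*l - 24) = (l + 2)^2*(l^2 - l - 12) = (l + 2)^2*(l + 3)*(l - 4)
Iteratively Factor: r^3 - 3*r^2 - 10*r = (r - 5)*(r^2 + 2*r) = (r - 5)*(r + 2)*(r)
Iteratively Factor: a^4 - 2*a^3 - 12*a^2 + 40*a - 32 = (a + 4)*(a^3 - 6*a^2 + 12*a - 8) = (a - 2)*(a + 4)*(a^2 - 4*a + 4) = (a - 2)^2*(a + 4)*(a - 2)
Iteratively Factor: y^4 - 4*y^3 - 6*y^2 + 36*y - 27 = (y - 3)*(y^3 - y^2 - 9*y + 9) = (y - 3)*(y + 3)*(y^2 - 4*y + 3) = (y - 3)^2*(y + 3)*(y - 1)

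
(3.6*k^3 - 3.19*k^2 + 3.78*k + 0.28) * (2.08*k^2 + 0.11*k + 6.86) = 7.488*k^5 - 6.2392*k^4 + 32.2075*k^3 - 20.8852*k^2 + 25.9616*k + 1.9208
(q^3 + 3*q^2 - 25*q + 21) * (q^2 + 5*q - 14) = q^5 + 8*q^4 - 24*q^3 - 146*q^2 + 455*q - 294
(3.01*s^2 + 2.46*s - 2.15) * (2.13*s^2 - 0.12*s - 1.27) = 6.4113*s^4 + 4.8786*s^3 - 8.6974*s^2 - 2.8662*s + 2.7305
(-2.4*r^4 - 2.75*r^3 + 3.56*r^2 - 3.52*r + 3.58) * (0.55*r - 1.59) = -1.32*r^5 + 2.3035*r^4 + 6.3305*r^3 - 7.5964*r^2 + 7.5658*r - 5.6922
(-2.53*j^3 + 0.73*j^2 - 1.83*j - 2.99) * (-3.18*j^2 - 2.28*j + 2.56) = 8.0454*j^5 + 3.447*j^4 - 2.3218*j^3 + 15.5494*j^2 + 2.1324*j - 7.6544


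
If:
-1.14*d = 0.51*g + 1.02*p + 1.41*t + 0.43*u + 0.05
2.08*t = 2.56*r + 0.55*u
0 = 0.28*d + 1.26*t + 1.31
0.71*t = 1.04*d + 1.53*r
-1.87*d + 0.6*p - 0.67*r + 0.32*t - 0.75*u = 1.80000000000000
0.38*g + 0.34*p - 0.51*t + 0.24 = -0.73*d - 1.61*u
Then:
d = 0.53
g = -5.94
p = 4.01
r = -0.90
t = -1.16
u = -0.20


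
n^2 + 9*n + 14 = (n + 2)*(n + 7)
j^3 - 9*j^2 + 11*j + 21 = (j - 7)*(j - 3)*(j + 1)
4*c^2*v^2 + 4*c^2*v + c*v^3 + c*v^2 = v*(4*c + v)*(c*v + c)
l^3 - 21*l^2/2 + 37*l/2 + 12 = (l - 8)*(l - 3)*(l + 1/2)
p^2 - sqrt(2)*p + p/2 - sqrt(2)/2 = (p + 1/2)*(p - sqrt(2))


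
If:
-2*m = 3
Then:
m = -3/2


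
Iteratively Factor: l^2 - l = (l)*(l - 1)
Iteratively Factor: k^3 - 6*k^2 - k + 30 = (k - 5)*(k^2 - k - 6) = (k - 5)*(k + 2)*(k - 3)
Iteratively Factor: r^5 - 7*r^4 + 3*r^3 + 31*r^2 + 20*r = (r - 5)*(r^4 - 2*r^3 - 7*r^2 - 4*r) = (r - 5)*(r - 4)*(r^3 + 2*r^2 + r) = (r - 5)*(r - 4)*(r + 1)*(r^2 + r) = r*(r - 5)*(r - 4)*(r + 1)*(r + 1)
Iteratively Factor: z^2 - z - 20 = (z - 5)*(z + 4)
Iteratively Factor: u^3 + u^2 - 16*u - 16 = (u + 4)*(u^2 - 3*u - 4) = (u + 1)*(u + 4)*(u - 4)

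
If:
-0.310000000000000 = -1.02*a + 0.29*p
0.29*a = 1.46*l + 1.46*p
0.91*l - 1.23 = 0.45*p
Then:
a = 0.05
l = 0.91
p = -0.90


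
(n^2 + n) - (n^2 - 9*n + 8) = 10*n - 8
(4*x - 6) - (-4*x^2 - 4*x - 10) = 4*x^2 + 8*x + 4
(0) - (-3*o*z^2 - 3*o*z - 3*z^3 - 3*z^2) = 3*o*z^2 + 3*o*z + 3*z^3 + 3*z^2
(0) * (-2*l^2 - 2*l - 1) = 0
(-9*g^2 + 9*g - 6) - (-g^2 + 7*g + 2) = -8*g^2 + 2*g - 8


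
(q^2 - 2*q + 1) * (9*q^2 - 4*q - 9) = 9*q^4 - 22*q^3 + 8*q^2 + 14*q - 9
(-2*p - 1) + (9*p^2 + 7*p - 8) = 9*p^2 + 5*p - 9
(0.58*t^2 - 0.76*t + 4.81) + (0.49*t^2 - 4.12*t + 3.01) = 1.07*t^2 - 4.88*t + 7.82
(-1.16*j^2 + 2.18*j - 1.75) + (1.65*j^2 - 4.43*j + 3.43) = 0.49*j^2 - 2.25*j + 1.68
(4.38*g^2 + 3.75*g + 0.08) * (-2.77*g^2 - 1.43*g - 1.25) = -12.1326*g^4 - 16.6509*g^3 - 11.0591*g^2 - 4.8019*g - 0.1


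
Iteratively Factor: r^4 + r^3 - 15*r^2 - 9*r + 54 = (r + 3)*(r^3 - 2*r^2 - 9*r + 18) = (r - 3)*(r + 3)*(r^2 + r - 6) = (r - 3)*(r - 2)*(r + 3)*(r + 3)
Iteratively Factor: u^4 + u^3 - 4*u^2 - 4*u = (u + 2)*(u^3 - u^2 - 2*u) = (u - 2)*(u + 2)*(u^2 + u) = u*(u - 2)*(u + 2)*(u + 1)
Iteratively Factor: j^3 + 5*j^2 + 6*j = (j + 3)*(j^2 + 2*j) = j*(j + 3)*(j + 2)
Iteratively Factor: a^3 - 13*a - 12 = (a + 1)*(a^2 - a - 12) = (a - 4)*(a + 1)*(a + 3)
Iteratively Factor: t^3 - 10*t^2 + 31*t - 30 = (t - 3)*(t^2 - 7*t + 10) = (t - 3)*(t - 2)*(t - 5)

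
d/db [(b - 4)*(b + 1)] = 2*b - 3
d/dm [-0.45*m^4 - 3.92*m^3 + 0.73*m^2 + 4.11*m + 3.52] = -1.8*m^3 - 11.76*m^2 + 1.46*m + 4.11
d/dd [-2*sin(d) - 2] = -2*cos(d)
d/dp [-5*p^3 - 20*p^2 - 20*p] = -15*p^2 - 40*p - 20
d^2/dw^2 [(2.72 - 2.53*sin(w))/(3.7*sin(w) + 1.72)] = (-53.33772*sin(w)^2 + 24.794832*sin(w) + 106.67544)/(50.653*sin(w)^3 + 70.6404*sin(w)^2 + 32.83824*sin(w) + 5.088448)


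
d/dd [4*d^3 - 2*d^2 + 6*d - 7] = 12*d^2 - 4*d + 6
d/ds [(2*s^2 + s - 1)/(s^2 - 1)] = -1/(s^2 - 2*s + 1)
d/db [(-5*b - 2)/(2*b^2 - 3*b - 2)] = 2*(5*b^2 + 4*b + 2)/(4*b^4 - 12*b^3 + b^2 + 12*b + 4)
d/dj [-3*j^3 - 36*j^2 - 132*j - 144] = -9*j^2 - 72*j - 132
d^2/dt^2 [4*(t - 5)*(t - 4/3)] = 8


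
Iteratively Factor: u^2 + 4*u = (u)*(u + 4)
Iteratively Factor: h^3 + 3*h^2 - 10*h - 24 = (h + 2)*(h^2 + h - 12) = (h - 3)*(h + 2)*(h + 4)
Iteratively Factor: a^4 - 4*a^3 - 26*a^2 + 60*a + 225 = (a - 5)*(a^3 + a^2 - 21*a - 45) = (a - 5)^2*(a^2 + 6*a + 9) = (a - 5)^2*(a + 3)*(a + 3)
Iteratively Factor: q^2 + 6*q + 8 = (q + 2)*(q + 4)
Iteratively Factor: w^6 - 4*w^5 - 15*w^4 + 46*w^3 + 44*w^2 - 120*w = (w)*(w^5 - 4*w^4 - 15*w^3 + 46*w^2 + 44*w - 120) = w*(w - 5)*(w^4 + w^3 - 10*w^2 - 4*w + 24) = w*(w - 5)*(w - 2)*(w^3 + 3*w^2 - 4*w - 12) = w*(w - 5)*(w - 2)^2*(w^2 + 5*w + 6) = w*(w - 5)*(w - 2)^2*(w + 2)*(w + 3)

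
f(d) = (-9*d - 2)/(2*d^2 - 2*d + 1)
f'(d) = (2 - 4*d)*(-9*d - 2)/(2*d^2 - 2*d + 1)^2 - 9/(2*d^2 - 2*d + 1) = (18*d^2 + 8*d - 13)/(4*d^4 - 8*d^3 + 8*d^2 - 4*d + 1)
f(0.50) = -13.00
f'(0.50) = -18.00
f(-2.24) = 1.17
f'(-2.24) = 0.25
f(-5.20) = 0.68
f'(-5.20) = 0.10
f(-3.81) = 0.86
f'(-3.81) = 0.15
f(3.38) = -1.90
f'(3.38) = 0.75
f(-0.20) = -0.14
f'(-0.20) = -6.34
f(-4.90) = 0.72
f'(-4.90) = 0.11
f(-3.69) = 0.88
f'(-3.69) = 0.16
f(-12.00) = 0.34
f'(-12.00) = 0.03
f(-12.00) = 0.34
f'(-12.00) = 0.03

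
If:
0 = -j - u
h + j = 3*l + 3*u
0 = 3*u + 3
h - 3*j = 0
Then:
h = 3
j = 1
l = 7/3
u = -1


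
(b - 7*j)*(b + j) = b^2 - 6*b*j - 7*j^2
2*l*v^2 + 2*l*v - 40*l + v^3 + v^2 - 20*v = (2*l + v)*(v - 4)*(v + 5)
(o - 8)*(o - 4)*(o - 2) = o^3 - 14*o^2 + 56*o - 64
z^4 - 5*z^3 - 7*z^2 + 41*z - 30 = (z - 5)*(z - 2)*(z - 1)*(z + 3)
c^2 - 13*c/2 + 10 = (c - 4)*(c - 5/2)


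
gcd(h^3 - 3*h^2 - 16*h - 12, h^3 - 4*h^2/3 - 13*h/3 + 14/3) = h + 2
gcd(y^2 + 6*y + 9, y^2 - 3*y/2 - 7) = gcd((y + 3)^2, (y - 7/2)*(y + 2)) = 1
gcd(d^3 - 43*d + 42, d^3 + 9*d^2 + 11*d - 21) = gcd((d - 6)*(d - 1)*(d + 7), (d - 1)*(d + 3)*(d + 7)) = d^2 + 6*d - 7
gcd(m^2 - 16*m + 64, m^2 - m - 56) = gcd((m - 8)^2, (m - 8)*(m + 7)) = m - 8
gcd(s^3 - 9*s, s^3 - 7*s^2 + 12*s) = s^2 - 3*s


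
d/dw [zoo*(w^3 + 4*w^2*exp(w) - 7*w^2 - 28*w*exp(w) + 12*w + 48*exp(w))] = zoo*(w^2*exp(w) + w^2 + w*exp(w) + w + exp(w) + 1)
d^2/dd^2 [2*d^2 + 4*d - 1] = 4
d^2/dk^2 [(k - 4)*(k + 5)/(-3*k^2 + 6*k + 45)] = 2*(-3*k^3 + 15*k^2 - 165*k + 185)/(3*(k^6 - 6*k^5 - 33*k^4 + 172*k^3 + 495*k^2 - 1350*k - 3375))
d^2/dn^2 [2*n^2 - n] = 4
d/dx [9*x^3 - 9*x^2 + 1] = 9*x*(3*x - 2)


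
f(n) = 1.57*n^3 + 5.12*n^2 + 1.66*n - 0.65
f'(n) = 4.71*n^2 + 10.24*n + 1.66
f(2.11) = 40.40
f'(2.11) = 44.24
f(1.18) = 11.02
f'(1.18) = 20.30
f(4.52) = 256.44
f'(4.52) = 144.17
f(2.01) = 36.12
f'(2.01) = 41.27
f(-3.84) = -20.43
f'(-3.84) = 31.79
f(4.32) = 228.65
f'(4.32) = 133.80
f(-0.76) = 0.36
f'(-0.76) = -3.40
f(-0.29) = -0.74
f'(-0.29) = -0.91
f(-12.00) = -1996.25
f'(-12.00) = 557.02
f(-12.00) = -1996.25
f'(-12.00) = 557.02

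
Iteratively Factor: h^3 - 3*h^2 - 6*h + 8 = (h - 4)*(h^2 + h - 2) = (h - 4)*(h - 1)*(h + 2)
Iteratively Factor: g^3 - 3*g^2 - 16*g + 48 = (g + 4)*(g^2 - 7*g + 12) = (g - 3)*(g + 4)*(g - 4)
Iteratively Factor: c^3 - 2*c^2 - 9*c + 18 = (c - 3)*(c^2 + c - 6) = (c - 3)*(c - 2)*(c + 3)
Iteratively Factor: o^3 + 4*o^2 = (o + 4)*(o^2) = o*(o + 4)*(o)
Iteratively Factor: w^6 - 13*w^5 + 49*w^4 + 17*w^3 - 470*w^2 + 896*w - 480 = (w - 2)*(w^5 - 11*w^4 + 27*w^3 + 71*w^2 - 328*w + 240) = (w - 4)*(w - 2)*(w^4 - 7*w^3 - w^2 + 67*w - 60) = (w - 4)*(w - 2)*(w + 3)*(w^3 - 10*w^2 + 29*w - 20) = (w - 4)*(w - 2)*(w - 1)*(w + 3)*(w^2 - 9*w + 20) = (w - 4)^2*(w - 2)*(w - 1)*(w + 3)*(w - 5)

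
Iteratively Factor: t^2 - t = (t - 1)*(t)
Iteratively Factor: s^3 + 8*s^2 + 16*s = (s + 4)*(s^2 + 4*s) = s*(s + 4)*(s + 4)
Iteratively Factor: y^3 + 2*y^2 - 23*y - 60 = (y + 4)*(y^2 - 2*y - 15) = (y + 3)*(y + 4)*(y - 5)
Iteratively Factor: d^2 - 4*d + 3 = (d - 1)*(d - 3)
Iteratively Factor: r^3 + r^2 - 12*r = (r - 3)*(r^2 + 4*r) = r*(r - 3)*(r + 4)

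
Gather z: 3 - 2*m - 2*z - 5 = -2*m - 2*z - 2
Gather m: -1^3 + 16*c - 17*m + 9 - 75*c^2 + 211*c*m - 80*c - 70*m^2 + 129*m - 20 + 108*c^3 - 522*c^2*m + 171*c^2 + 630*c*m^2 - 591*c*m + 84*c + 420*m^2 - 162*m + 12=108*c^3 + 96*c^2 + 20*c + m^2*(630*c + 350) + m*(-522*c^2 - 380*c - 50)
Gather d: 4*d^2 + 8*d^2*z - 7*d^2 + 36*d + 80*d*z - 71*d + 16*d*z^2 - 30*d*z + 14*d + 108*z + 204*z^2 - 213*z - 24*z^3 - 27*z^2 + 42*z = d^2*(8*z - 3) + d*(16*z^2 + 50*z - 21) - 24*z^3 + 177*z^2 - 63*z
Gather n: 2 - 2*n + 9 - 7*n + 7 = 18 - 9*n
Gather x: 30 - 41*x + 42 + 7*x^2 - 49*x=7*x^2 - 90*x + 72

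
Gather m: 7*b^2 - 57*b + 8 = 7*b^2 - 57*b + 8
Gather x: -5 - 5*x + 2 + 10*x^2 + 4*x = 10*x^2 - x - 3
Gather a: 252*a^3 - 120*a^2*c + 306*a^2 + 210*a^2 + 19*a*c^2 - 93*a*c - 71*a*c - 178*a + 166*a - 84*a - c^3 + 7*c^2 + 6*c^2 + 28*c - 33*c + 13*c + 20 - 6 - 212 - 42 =252*a^3 + a^2*(516 - 120*c) + a*(19*c^2 - 164*c - 96) - c^3 + 13*c^2 + 8*c - 240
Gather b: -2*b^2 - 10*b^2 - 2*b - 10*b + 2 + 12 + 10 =-12*b^2 - 12*b + 24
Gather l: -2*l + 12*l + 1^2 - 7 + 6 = 10*l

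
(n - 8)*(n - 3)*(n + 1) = n^3 - 10*n^2 + 13*n + 24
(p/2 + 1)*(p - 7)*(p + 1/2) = p^3/2 - 9*p^2/4 - 33*p/4 - 7/2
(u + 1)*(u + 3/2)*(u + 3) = u^3 + 11*u^2/2 + 9*u + 9/2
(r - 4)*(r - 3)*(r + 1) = r^3 - 6*r^2 + 5*r + 12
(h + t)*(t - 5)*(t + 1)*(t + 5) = h*t^3 + h*t^2 - 25*h*t - 25*h + t^4 + t^3 - 25*t^2 - 25*t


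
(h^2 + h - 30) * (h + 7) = h^3 + 8*h^2 - 23*h - 210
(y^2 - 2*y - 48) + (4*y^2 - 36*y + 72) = 5*y^2 - 38*y + 24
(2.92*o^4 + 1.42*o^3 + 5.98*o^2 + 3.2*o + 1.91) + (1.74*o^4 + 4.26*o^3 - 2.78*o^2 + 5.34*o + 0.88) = 4.66*o^4 + 5.68*o^3 + 3.2*o^2 + 8.54*o + 2.79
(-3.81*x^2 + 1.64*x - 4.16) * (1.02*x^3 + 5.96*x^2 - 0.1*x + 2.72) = -3.8862*x^5 - 21.0348*x^4 + 5.9122*x^3 - 35.3208*x^2 + 4.8768*x - 11.3152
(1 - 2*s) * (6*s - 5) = -12*s^2 + 16*s - 5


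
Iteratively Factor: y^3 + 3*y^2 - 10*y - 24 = (y - 3)*(y^2 + 6*y + 8) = (y - 3)*(y + 2)*(y + 4)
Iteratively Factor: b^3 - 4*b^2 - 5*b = (b + 1)*(b^2 - 5*b) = (b - 5)*(b + 1)*(b)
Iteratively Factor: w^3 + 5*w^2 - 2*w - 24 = (w + 3)*(w^2 + 2*w - 8) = (w - 2)*(w + 3)*(w + 4)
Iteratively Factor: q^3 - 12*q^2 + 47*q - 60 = (q - 4)*(q^2 - 8*q + 15) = (q - 4)*(q - 3)*(q - 5)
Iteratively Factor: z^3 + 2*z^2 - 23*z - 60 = (z - 5)*(z^2 + 7*z + 12) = (z - 5)*(z + 4)*(z + 3)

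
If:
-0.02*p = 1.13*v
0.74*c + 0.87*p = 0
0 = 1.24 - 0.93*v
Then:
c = 88.57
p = -75.33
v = 1.33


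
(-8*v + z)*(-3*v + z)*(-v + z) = -24*v^3 + 35*v^2*z - 12*v*z^2 + z^3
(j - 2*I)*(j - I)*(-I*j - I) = -I*j^3 - 3*j^2 - I*j^2 - 3*j + 2*I*j + 2*I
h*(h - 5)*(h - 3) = h^3 - 8*h^2 + 15*h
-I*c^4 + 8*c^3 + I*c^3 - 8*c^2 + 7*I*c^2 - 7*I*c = c*(c - 1)*(c + 7*I)*(-I*c + 1)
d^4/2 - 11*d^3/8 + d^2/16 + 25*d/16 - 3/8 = (d/2 + 1/2)*(d - 2)*(d - 3/2)*(d - 1/4)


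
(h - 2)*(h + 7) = h^2 + 5*h - 14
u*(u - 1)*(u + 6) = u^3 + 5*u^2 - 6*u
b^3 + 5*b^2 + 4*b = b*(b + 1)*(b + 4)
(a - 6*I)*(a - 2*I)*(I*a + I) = I*a^3 + 8*a^2 + I*a^2 + 8*a - 12*I*a - 12*I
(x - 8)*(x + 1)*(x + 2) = x^3 - 5*x^2 - 22*x - 16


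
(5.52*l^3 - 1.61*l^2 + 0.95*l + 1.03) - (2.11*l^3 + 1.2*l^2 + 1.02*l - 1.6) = 3.41*l^3 - 2.81*l^2 - 0.0700000000000001*l + 2.63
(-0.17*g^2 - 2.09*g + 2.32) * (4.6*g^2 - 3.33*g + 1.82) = -0.782*g^4 - 9.0479*g^3 + 17.3223*g^2 - 11.5294*g + 4.2224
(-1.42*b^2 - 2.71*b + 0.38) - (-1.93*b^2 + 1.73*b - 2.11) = 0.51*b^2 - 4.44*b + 2.49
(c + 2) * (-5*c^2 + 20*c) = -5*c^3 + 10*c^2 + 40*c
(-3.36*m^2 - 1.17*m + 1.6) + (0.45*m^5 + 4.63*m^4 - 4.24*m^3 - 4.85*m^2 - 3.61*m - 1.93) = 0.45*m^5 + 4.63*m^4 - 4.24*m^3 - 8.21*m^2 - 4.78*m - 0.33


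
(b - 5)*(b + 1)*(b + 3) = b^3 - b^2 - 17*b - 15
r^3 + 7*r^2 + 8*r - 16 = (r - 1)*(r + 4)^2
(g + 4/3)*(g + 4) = g^2 + 16*g/3 + 16/3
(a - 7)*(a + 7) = a^2 - 49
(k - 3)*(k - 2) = k^2 - 5*k + 6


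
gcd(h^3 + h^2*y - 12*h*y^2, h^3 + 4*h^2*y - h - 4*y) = h + 4*y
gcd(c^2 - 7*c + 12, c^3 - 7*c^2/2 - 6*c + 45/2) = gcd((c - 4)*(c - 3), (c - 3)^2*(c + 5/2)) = c - 3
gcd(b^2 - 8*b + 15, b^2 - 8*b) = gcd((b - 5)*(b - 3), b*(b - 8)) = 1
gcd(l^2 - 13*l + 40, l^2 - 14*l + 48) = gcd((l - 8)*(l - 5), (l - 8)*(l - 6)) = l - 8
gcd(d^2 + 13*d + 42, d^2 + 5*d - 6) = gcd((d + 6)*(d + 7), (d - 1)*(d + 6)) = d + 6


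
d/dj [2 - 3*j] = -3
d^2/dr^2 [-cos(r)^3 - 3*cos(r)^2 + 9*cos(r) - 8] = -33*cos(r)/4 + 6*cos(2*r) + 9*cos(3*r)/4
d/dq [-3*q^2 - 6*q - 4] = -6*q - 6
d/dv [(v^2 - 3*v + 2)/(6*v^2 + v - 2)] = (19*v^2 - 28*v + 4)/(36*v^4 + 12*v^3 - 23*v^2 - 4*v + 4)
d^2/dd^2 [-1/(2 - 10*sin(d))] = 5*(-5*sin(d)^2 - sin(d) + 10)/(2*(5*sin(d) - 1)^3)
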